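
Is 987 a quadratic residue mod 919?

Reduce the numerator: 987 ≡ 68 (mod 919), so (987/919) = (68/919).
Factor out 2: 68 = 2^2·17. Since 919 ≡ 7 (mod 8), (2/919) = +1, and (2/919)^2 = +1. Now have (17/919).
17 ≡ 1 (mod 4), so quadratic reciprocity gives (17/919) = (919/17). Reduce: 919 ≡ 1 (mod 17). Now have (1/17).
(1/17) = 1. Collecting the sign factors: 1.
(987/919) = 1, and 919 is prime, so 987 is a quadratic residue mod 919.

yes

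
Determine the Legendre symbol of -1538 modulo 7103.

(-1538/7103)
  = (5565/7103)    [-1538 ≡ 5565 mod 7103]
  = (7103/5565)    [QR: 5565 ≡ 1 mod 4, sign kept]
  = (1538/5565)    [7103 ≡ 1538 mod 5565]
  = -(769/5565)    [5565 ≡ 5 mod 8 ⇒ (2/5565) = -1]
  = -(5565/769)    [QR: 769 ≡ 1 mod 4, sign kept]
  = -(182/769)    [5565 ≡ 182 mod 769]
  = -(91/769)    [769 ≡ 1 mod 8 ⇒ (2/769) = +1]
  = -(769/91)    [QR: 769 ≡ 1 mod 4, sign kept]
  = -(41/91)    [769 ≡ 41 mod 91]
  = -(91/41)    [QR: 41 ≡ 1 mod 4, sign kept]
  = -(9/41)    [91 ≡ 9 mod 41]
  = -(41/9)    [QR: 9 ≡ 1 mod 4, sign kept]
  = -(5/9)    [41 ≡ 5 mod 9]
  = -(9/5)    [QR: 5 ≡ 1 mod 4, sign kept]
  = -(4/5)    [9 ≡ 4 mod 5]
  = -(1/5)    [5 ≡ 5 mod 8 ⇒ (2/5)^2 = +1]
  = -1    [(1/5) = 1]

-1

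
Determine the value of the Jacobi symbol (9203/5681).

1

Reduce the numerator: 9203 ≡ 3522 (mod 5681), so (9203/5681) = (3522/5681).
Factor out 2: 3522 = 2·1761. Since 5681 ≡ 1 (mod 8), (2/5681) = +1. Now have (1761/5681).
1761 ≡ 1 (mod 4), so quadratic reciprocity gives (1761/5681) = (5681/1761). Reduce: 5681 ≡ 398 (mod 1761). Now have (398/1761).
Factor out 2: 398 = 2·199. Since 1761 ≡ 1 (mod 8), (2/1761) = +1. Now have (199/1761).
1761 ≡ 1 (mod 4), so quadratic reciprocity gives (199/1761) = (1761/199). Reduce: 1761 ≡ 169 (mod 199). Now have (169/199).
169 ≡ 1 (mod 4), so quadratic reciprocity gives (169/199) = (199/169). Reduce: 199 ≡ 30 (mod 169). Now have (30/169).
Factor out 2: 30 = 2·15. Since 169 ≡ 1 (mod 8), (2/169) = +1. Now have (15/169).
169 ≡ 1 (mod 4), so quadratic reciprocity gives (15/169) = (169/15). Reduce: 169 ≡ 4 (mod 15). Now have (4/15).
Factor out 2: 4 = 2^2. Since 15 ≡ 7 (mod 8), (2/15) = +1, and (2/15)^2 = +1. Now have (1/15).
(1/15) = 1. Collecting the sign factors: 1.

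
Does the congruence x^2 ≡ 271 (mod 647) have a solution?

(271/647)
  = -(647/271)    [QR: both ≡ 3 mod 4, sign flips]
  = -(105/271)    [647 ≡ 105 mod 271]
  = -(271/105)    [QR: 105 ≡ 1 mod 4, sign kept]
  = -(61/105)    [271 ≡ 61 mod 105]
  = -(105/61)    [QR: 61 ≡ 1 mod 4, sign kept]
  = -(44/61)    [105 ≡ 44 mod 61]
  = -(11/61)    [61 ≡ 5 mod 8 ⇒ (2/61)^2 = +1]
  = -(61/11)    [QR: 61 ≡ 1 mod 4, sign kept]
  = -(6/11)    [61 ≡ 6 mod 11]
  = (3/11)    [11 ≡ 3 mod 8 ⇒ (2/11) = -1]
  = -(11/3)    [QR: both ≡ 3 mod 4, sign flips]
  = -(2/3)    [11 ≡ 2 mod 3]
  = (1/3)    [3 ≡ 3 mod 8 ⇒ (2/3) = -1]
  = 1    [(1/3) = 1]
The Legendre symbol is 1, so x^2 ≡ 271 (mod 647) has solution.

yes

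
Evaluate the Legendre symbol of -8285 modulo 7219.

Reduce the numerator: -8285 ≡ 6153 (mod 7219), so (-8285/7219) = (6153/7219).
6153 ≡ 1 (mod 4), so quadratic reciprocity gives (6153/7219) = (7219/6153). Reduce: 7219 ≡ 1066 (mod 6153). Now have (1066/6153).
Factor out 2: 1066 = 2·533. Since 6153 ≡ 1 (mod 8), (2/6153) = +1. Now have (533/6153).
533 ≡ 1 (mod 4), so quadratic reciprocity gives (533/6153) = (6153/533). Reduce: 6153 ≡ 290 (mod 533). Now have (290/533).
Factor out 2: 290 = 2·145. Since 533 ≡ 5 (mod 8), (2/533) = -1. Now have -(145/533).
145 ≡ 1 (mod 4), so quadratic reciprocity gives (145/533) = (533/145). Reduce: 533 ≡ 98 (mod 145). Now have -(98/145).
Factor out 2: 98 = 2·49. Since 145 ≡ 1 (mod 8), (2/145) = +1. Now have -(49/145).
49 ≡ 1 (mod 4), so quadratic reciprocity gives (49/145) = (145/49). Reduce: 145 ≡ 47 (mod 49). Now have -(47/49).
49 ≡ 1 (mod 4), so quadratic reciprocity gives (47/49) = (49/47). Reduce: 49 ≡ 2 (mod 47). Now have -(2/47).
Factor out 2: 2 = 2. Since 47 ≡ 7 (mod 8), (2/47) = +1. Now have -(1/47).
(1/47) = 1. Collecting the sign factors: -1.

-1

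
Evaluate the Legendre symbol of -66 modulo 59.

-1

Reduce the numerator: -66 ≡ 52 (mod 59), so (-66 / 59) = (52 / 59).
Factor out 2: 52 = 2^2·13. Since 59 ≡ 3 (mod 8), (2 / 59) = -1, and (2 / 59)^2 = +1. Now have (13 / 59).
13 ≡ 1 (mod 4), so quadratic reciprocity gives (13 / 59) = (59 / 13). Reduce: 59 ≡ 7 (mod 13). Now have (7 / 13).
13 ≡ 1 (mod 4), so quadratic reciprocity gives (7 / 13) = (13 / 7). Reduce: 13 ≡ 6 (mod 7). Now have (6 / 7).
Factor out 2: 6 = 2·3. Since 7 ≡ 7 (mod 8), (2 / 7) = +1. Now have (3 / 7).
Both 3 ≡ 3 and 7 ≡ 3 (mod 4), so reciprocity gives (3 / 7) = -(7 / 3). Reduce: 7 ≡ 1 (mod 3). Now have -(1 / 3).
(1 / 3) = 1. Collecting the sign factors: -1.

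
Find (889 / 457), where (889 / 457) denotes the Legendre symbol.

(889 / 457)
  = (432 / 457)    [889 ≡ 432 mod 457]
  = (27 / 457)    [457 ≡ 1 mod 8 ⇒ (2 / 457)^4 = +1]
  = (457 / 27)    [QR: 457 ≡ 1 mod 4, sign kept]
  = (25 / 27)    [457 ≡ 25 mod 27]
  = (27 / 25)    [QR: 25 ≡ 1 mod 4, sign kept]
  = (2 / 25)    [27 ≡ 2 mod 25]
  = (1 / 25)    [25 ≡ 1 mod 8 ⇒ (2 / 25) = +1]
  = 1    [(1 / 25) = 1]

1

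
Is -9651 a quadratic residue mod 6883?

no

(-9651/6883)
  = (4115/6883)    [-9651 ≡ 4115 mod 6883]
  = -(6883/4115)    [QR: both ≡ 3 mod 4, sign flips]
  = -(2768/4115)    [6883 ≡ 2768 mod 4115]
  = -(173/4115)    [4115 ≡ 3 mod 8 ⇒ (2/4115)^4 = +1]
  = -(4115/173)    [QR: 173 ≡ 1 mod 4, sign kept]
  = -(136/173)    [4115 ≡ 136 mod 173]
  = (17/173)    [173 ≡ 5 mod 8 ⇒ (2/173)^3 = -1]
  = (173/17)    [QR: 17 ≡ 1 mod 4, sign kept]
  = (3/17)    [173 ≡ 3 mod 17]
  = (17/3)    [QR: 17 ≡ 1 mod 4, sign kept]
  = (2/3)    [17 ≡ 2 mod 3]
  = -(1/3)    [3 ≡ 3 mod 8 ⇒ (2/3) = -1]
  = -1    [(1/3) = 1]
(-9651/6883) = -1, and 6883 is prime, so -9651 is not a quadratic residue mod 6883.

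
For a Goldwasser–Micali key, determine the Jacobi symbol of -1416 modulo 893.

Pull out -1: (-1416 / 893) = (-1 / 893)·(1416 / 893). Since 893 ≡ 1 (mod 4), (-1 / 893) = +1. Now have (1416 / 893).
Reduce the numerator: 1416 ≡ 523 (mod 893), so (1416 / 893) = (523 / 893).
893 ≡ 1 (mod 4), so quadratic reciprocity gives (523 / 893) = (893 / 523). Reduce: 893 ≡ 370 (mod 523). Now have (370 / 523).
Factor out 2: 370 = 2·185. Since 523 ≡ 3 (mod 8), (2 / 523) = -1. Now have -(185 / 523).
185 ≡ 1 (mod 4), so quadratic reciprocity gives (185 / 523) = (523 / 185). Reduce: 523 ≡ 153 (mod 185). Now have -(153 / 185).
153 ≡ 1 (mod 4), so quadratic reciprocity gives (153 / 185) = (185 / 153). Reduce: 185 ≡ 32 (mod 153). Now have -(32 / 153).
Factor out 2: 32 = 2^5. Since 153 ≡ 1 (mod 8), (2 / 153) = +1, and (2 / 153)^5 = +1. Now have -(1 / 153).
(1 / 153) = 1. Collecting the sign factors: -1.

-1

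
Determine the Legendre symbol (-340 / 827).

Reduce the numerator: -340 ≡ 487 (mod 827), so (-340 / 827) = (487 / 827).
Both 487 ≡ 3 and 827 ≡ 3 (mod 4), so reciprocity gives (487 / 827) = -(827 / 487). Reduce: 827 ≡ 340 (mod 487). Now have -(340 / 487).
Factor out 2: 340 = 2^2·85. Since 487 ≡ 7 (mod 8), (2 / 487) = +1, and (2 / 487)^2 = +1. Now have -(85 / 487).
85 ≡ 1 (mod 4), so quadratic reciprocity gives (85 / 487) = (487 / 85). Reduce: 487 ≡ 62 (mod 85). Now have -(62 / 85).
Factor out 2: 62 = 2·31. Since 85 ≡ 5 (mod 8), (2 / 85) = -1. Now have (31 / 85).
85 ≡ 1 (mod 4), so quadratic reciprocity gives (31 / 85) = (85 / 31). Reduce: 85 ≡ 23 (mod 31). Now have (23 / 31).
Both 23 ≡ 3 and 31 ≡ 3 (mod 4), so reciprocity gives (23 / 31) = -(31 / 23). Reduce: 31 ≡ 8 (mod 23). Now have -(8 / 23).
Factor out 2: 8 = 2^3. Since 23 ≡ 7 (mod 8), (2 / 23) = +1, and (2 / 23)^3 = +1. Now have -(1 / 23).
(1 / 23) = 1. Collecting the sign factors: -1.

-1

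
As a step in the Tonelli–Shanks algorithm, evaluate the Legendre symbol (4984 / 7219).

1

(4984 / 7219)
  = -(623 / 7219)    [7219 ≡ 3 mod 8 ⇒ (2 / 7219)^3 = -1]
  = (7219 / 623)    [QR: both ≡ 3 mod 4, sign flips]
  = (366 / 623)    [7219 ≡ 366 mod 623]
  = (183 / 623)    [623 ≡ 7 mod 8 ⇒ (2 / 623) = +1]
  = -(623 / 183)    [QR: both ≡ 3 mod 4, sign flips]
  = -(74 / 183)    [623 ≡ 74 mod 183]
  = -(37 / 183)    [183 ≡ 7 mod 8 ⇒ (2 / 183) = +1]
  = -(183 / 37)    [QR: 37 ≡ 1 mod 4, sign kept]
  = -(35 / 37)    [183 ≡ 35 mod 37]
  = -(37 / 35)    [QR: 37 ≡ 1 mod 4, sign kept]
  = -(2 / 35)    [37 ≡ 2 mod 35]
  = (1 / 35)    [35 ≡ 3 mod 8 ⇒ (2 / 35) = -1]
  = 1    [(1 / 35) = 1]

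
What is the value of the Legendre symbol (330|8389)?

1

(330|8389)
  = -(165|8389)    [8389 ≡ 5 mod 8 ⇒ (2|8389) = -1]
  = -(8389|165)    [QR: 165 ≡ 1 mod 4, sign kept]
  = -(139|165)    [8389 ≡ 139 mod 165]
  = -(165|139)    [QR: 165 ≡ 1 mod 4, sign kept]
  = -(26|139)    [165 ≡ 26 mod 139]
  = (13|139)    [139 ≡ 3 mod 8 ⇒ (2|139) = -1]
  = (139|13)    [QR: 13 ≡ 1 mod 4, sign kept]
  = (9|13)    [139 ≡ 9 mod 13]
  = (13|9)    [QR: 9 ≡ 1 mod 4, sign kept]
  = (4|9)    [13 ≡ 4 mod 9]
  = (1|9)    [9 ≡ 1 mod 8 ⇒ (2|9)^2 = +1]
  = 1    [(1|9) = 1]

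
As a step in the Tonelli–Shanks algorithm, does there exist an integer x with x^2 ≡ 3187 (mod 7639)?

no

Both 3187 ≡ 3 and 7639 ≡ 3 (mod 4), so reciprocity gives (3187|7639) = -(7639|3187). Reduce: 7639 ≡ 1265 (mod 3187). Now have -(1265|3187).
1265 ≡ 1 (mod 4), so quadratic reciprocity gives (1265|3187) = (3187|1265). Reduce: 3187 ≡ 657 (mod 1265). Now have -(657|1265).
657 ≡ 1 (mod 4), so quadratic reciprocity gives (657|1265) = (1265|657). Reduce: 1265 ≡ 608 (mod 657). Now have -(608|657).
Factor out 2: 608 = 2^5·19. Since 657 ≡ 1 (mod 8), (2|657) = +1, and (2|657)^5 = +1. Now have -(19|657).
657 ≡ 1 (mod 4), so quadratic reciprocity gives (19|657) = (657|19). Reduce: 657 ≡ 11 (mod 19). Now have -(11|19).
Both 11 ≡ 3 and 19 ≡ 3 (mod 4), so reciprocity gives (11|19) = -(19|11). Reduce: 19 ≡ 8 (mod 11). Now have (8|11).
Factor out 2: 8 = 2^3. Since 11 ≡ 3 (mod 8), (2|11) = -1, and (2|11)^3 = -1. Now have -(1|11).
(1|11) = 1. Collecting the sign factors: -1.
The Legendre symbol is -1, so x^2 ≡ 3187 (mod 7639) has no solution.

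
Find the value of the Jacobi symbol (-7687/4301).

1

Pull out -1: (-7687/4301) = (-1/4301)·(7687/4301). Since 4301 ≡ 1 (mod 4), (-1/4301) = +1. Now have (7687/4301).
Reduce the numerator: 7687 ≡ 3386 (mod 4301), so (7687/4301) = (3386/4301).
Factor out 2: 3386 = 2·1693. Since 4301 ≡ 5 (mod 8), (2/4301) = -1. Now have -(1693/4301).
1693 ≡ 1 (mod 4), so quadratic reciprocity gives (1693/4301) = (4301/1693). Reduce: 4301 ≡ 915 (mod 1693). Now have -(915/1693).
1693 ≡ 1 (mod 4), so quadratic reciprocity gives (915/1693) = (1693/915). Reduce: 1693 ≡ 778 (mod 915). Now have -(778/915).
Factor out 2: 778 = 2·389. Since 915 ≡ 3 (mod 8), (2/915) = -1. Now have (389/915).
389 ≡ 1 (mod 4), so quadratic reciprocity gives (389/915) = (915/389). Reduce: 915 ≡ 137 (mod 389). Now have (137/389).
137 ≡ 1 (mod 4), so quadratic reciprocity gives (137/389) = (389/137). Reduce: 389 ≡ 115 (mod 137). Now have (115/137).
137 ≡ 1 (mod 4), so quadratic reciprocity gives (115/137) = (137/115). Reduce: 137 ≡ 22 (mod 115). Now have (22/115).
Factor out 2: 22 = 2·11. Since 115 ≡ 3 (mod 8), (2/115) = -1. Now have -(11/115).
Both 11 ≡ 3 and 115 ≡ 3 (mod 4), so reciprocity gives (11/115) = -(115/11). Reduce: 115 ≡ 5 (mod 11). Now have (5/11).
5 ≡ 1 (mod 4), so quadratic reciprocity gives (5/11) = (11/5). Reduce: 11 ≡ 1 (mod 5). Now have (1/5).
(1/5) = 1. Collecting the sign factors: 1.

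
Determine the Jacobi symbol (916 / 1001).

(916 / 1001)
  = (229 / 1001)    [1001 ≡ 1 mod 8 ⇒ (2 / 1001)^2 = +1]
  = (1001 / 229)    [QR: 229 ≡ 1 mod 4, sign kept]
  = (85 / 229)    [1001 ≡ 85 mod 229]
  = (229 / 85)    [QR: 85 ≡ 1 mod 4, sign kept]
  = (59 / 85)    [229 ≡ 59 mod 85]
  = (85 / 59)    [QR: 85 ≡ 1 mod 4, sign kept]
  = (26 / 59)    [85 ≡ 26 mod 59]
  = -(13 / 59)    [59 ≡ 3 mod 8 ⇒ (2 / 59) = -1]
  = -(59 / 13)    [QR: 13 ≡ 1 mod 4, sign kept]
  = -(7 / 13)    [59 ≡ 7 mod 13]
  = -(13 / 7)    [QR: 13 ≡ 1 mod 4, sign kept]
  = -(6 / 7)    [13 ≡ 6 mod 7]
  = -(3 / 7)    [7 ≡ 7 mod 8 ⇒ (2 / 7) = +1]
  = (7 / 3)    [QR: both ≡ 3 mod 4, sign flips]
  = (1 / 3)    [7 ≡ 1 mod 3]
  = 1    [(1 / 3) = 1]

1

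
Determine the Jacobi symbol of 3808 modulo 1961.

Reduce the numerator: 3808 ≡ 1847 (mod 1961), so (3808/1961) = (1847/1961).
1961 ≡ 1 (mod 4), so quadratic reciprocity gives (1847/1961) = (1961/1847). Reduce: 1961 ≡ 114 (mod 1847). Now have (114/1847).
Factor out 2: 114 = 2·57. Since 1847 ≡ 7 (mod 8), (2/1847) = +1. Now have (57/1847).
57 ≡ 1 (mod 4), so quadratic reciprocity gives (57/1847) = (1847/57). Reduce: 1847 ≡ 23 (mod 57). Now have (23/57).
57 ≡ 1 (mod 4), so quadratic reciprocity gives (23/57) = (57/23). Reduce: 57 ≡ 11 (mod 23). Now have (11/23).
Both 11 ≡ 3 and 23 ≡ 3 (mod 4), so reciprocity gives (11/23) = -(23/11). Reduce: 23 ≡ 1 (mod 11). Now have -(1/11).
(1/11) = 1. Collecting the sign factors: -1.

-1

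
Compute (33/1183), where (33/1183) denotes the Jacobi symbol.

33 ≡ 1 (mod 4), so quadratic reciprocity gives (33/1183) = (1183/33). Reduce: 1183 ≡ 28 (mod 33). Now have (28/33).
Factor out 2: 28 = 2^2·7. Since 33 ≡ 1 (mod 8), (2/33) = +1, and (2/33)^2 = +1. Now have (7/33).
33 ≡ 1 (mod 4), so quadratic reciprocity gives (7/33) = (33/7). Reduce: 33 ≡ 5 (mod 7). Now have (5/7).
5 ≡ 1 (mod 4), so quadratic reciprocity gives (5/7) = (7/5). Reduce: 7 ≡ 2 (mod 5). Now have (2/5).
Factor out 2: 2 = 2. Since 5 ≡ 5 (mod 8), (2/5) = -1. Now have -(1/5).
(1/5) = 1. Collecting the sign factors: -1.

-1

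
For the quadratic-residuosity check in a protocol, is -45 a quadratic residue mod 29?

yes

Pull out -1: (-45/29) = (-1/29)·(45/29). Since 29 ≡ 1 (mod 4), (-1/29) = +1. Now have (45/29).
Reduce the numerator: 45 ≡ 16 (mod 29), so (45/29) = (16/29).
Factor out 2: 16 = 2^4. Since 29 ≡ 5 (mod 8), (2/29) = -1, and (2/29)^4 = +1. Now have (1/29).
(1/29) = 1. Collecting the sign factors: 1.
(-45/29) = 1, and 29 is prime, so -45 is a quadratic residue mod 29.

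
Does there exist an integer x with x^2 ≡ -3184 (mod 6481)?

no

(-3184|6481)
  = (3297|6481)    [-3184 ≡ 3297 mod 6481]
  = (6481|3297)    [QR: 3297 ≡ 1 mod 4, sign kept]
  = (3184|3297)    [6481 ≡ 3184 mod 3297]
  = (199|3297)    [3297 ≡ 1 mod 8 ⇒ (2|3297)^4 = +1]
  = (3297|199)    [QR: 3297 ≡ 1 mod 4, sign kept]
  = (113|199)    [3297 ≡ 113 mod 199]
  = (199|113)    [QR: 113 ≡ 1 mod 4, sign kept]
  = (86|113)    [199 ≡ 86 mod 113]
  = (43|113)    [113 ≡ 1 mod 8 ⇒ (2|113) = +1]
  = (113|43)    [QR: 113 ≡ 1 mod 4, sign kept]
  = (27|43)    [113 ≡ 27 mod 43]
  = -(43|27)    [QR: both ≡ 3 mod 4, sign flips]
  = -(16|27)    [43 ≡ 16 mod 27]
  = -(1|27)    [27 ≡ 3 mod 8 ⇒ (2|27)^4 = +1]
  = -1    [(1|27) = 1]
The Legendre symbol is -1, so x^2 ≡ -3184 (mod 6481) has no solution.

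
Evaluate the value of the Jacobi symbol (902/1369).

(902/1369)
  = (451/1369)    [1369 ≡ 1 mod 8 ⇒ (2/1369) = +1]
  = (1369/451)    [QR: 1369 ≡ 1 mod 4, sign kept]
  = (16/451)    [1369 ≡ 16 mod 451]
  = (1/451)    [451 ≡ 3 mod 8 ⇒ (2/451)^4 = +1]
  = 1    [(1/451) = 1]

1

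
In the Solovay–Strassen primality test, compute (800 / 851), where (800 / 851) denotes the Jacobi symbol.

Factor out 2: 800 = 2^5·25. Since 851 ≡ 3 (mod 8), (2 / 851) = -1, and (2 / 851)^5 = -1. Now have -(25 / 851).
25 ≡ 1 (mod 4), so quadratic reciprocity gives (25 / 851) = (851 / 25). Reduce: 851 ≡ 1 (mod 25). Now have -(1 / 25).
(1 / 25) = 1. Collecting the sign factors: -1.

-1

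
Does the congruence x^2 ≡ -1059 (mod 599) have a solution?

yes

Reduce the numerator: -1059 ≡ 139 (mod 599), so (-1059/599) = (139/599).
Both 139 ≡ 3 and 599 ≡ 3 (mod 4), so reciprocity gives (139/599) = -(599/139). Reduce: 599 ≡ 43 (mod 139). Now have -(43/139).
Both 43 ≡ 3 and 139 ≡ 3 (mod 4), so reciprocity gives (43/139) = -(139/43). Reduce: 139 ≡ 10 (mod 43). Now have (10/43).
Factor out 2: 10 = 2·5. Since 43 ≡ 3 (mod 8), (2/43) = -1. Now have -(5/43).
5 ≡ 1 (mod 4), so quadratic reciprocity gives (5/43) = (43/5). Reduce: 43 ≡ 3 (mod 5). Now have -(3/5).
5 ≡ 1 (mod 4), so quadratic reciprocity gives (3/5) = (5/3). Reduce: 5 ≡ 2 (mod 3). Now have -(2/3).
Factor out 2: 2 = 2. Since 3 ≡ 3 (mod 8), (2/3) = -1. Now have (1/3).
(1/3) = 1. Collecting the sign factors: 1.
(-1059/599) = 1, and 599 is prime, so -1059 is a quadratic residue mod 599.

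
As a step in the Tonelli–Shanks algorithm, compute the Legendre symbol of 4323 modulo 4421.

4421 ≡ 1 (mod 4), so quadratic reciprocity gives (4323 / 4421) = (4421 / 4323). Reduce: 4421 ≡ 98 (mod 4323). Now have (98 / 4323).
Factor out 2: 98 = 2·49. Since 4323 ≡ 3 (mod 8), (2 / 4323) = -1. Now have -(49 / 4323).
49 ≡ 1 (mod 4), so quadratic reciprocity gives (49 / 4323) = (4323 / 49). Reduce: 4323 ≡ 11 (mod 49). Now have -(11 / 49).
49 ≡ 1 (mod 4), so quadratic reciprocity gives (11 / 49) = (49 / 11). Reduce: 49 ≡ 5 (mod 11). Now have -(5 / 11).
5 ≡ 1 (mod 4), so quadratic reciprocity gives (5 / 11) = (11 / 5). Reduce: 11 ≡ 1 (mod 5). Now have -(1 / 5).
(1 / 5) = 1. Collecting the sign factors: -1.

-1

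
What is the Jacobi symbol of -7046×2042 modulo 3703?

By multiplicativity, (-7046·2042|3703) = (-7046|3703)·(2042|3703).
First factor (-7046|3703):
Reduce the numerator: -7046 ≡ 360 (mod 3703), so (-7046|3703) = (360|3703).
Factor out 2: 360 = 2^3·45. Since 3703 ≡ 7 (mod 8), (2|3703) = +1, and (2|3703)^3 = +1. Now have (45|3703).
45 ≡ 1 (mod 4), so quadratic reciprocity gives (45|3703) = (3703|45). Reduce: 3703 ≡ 13 (mod 45). Now have (13|45).
13 ≡ 1 (mod 4), so quadratic reciprocity gives (13|45) = (45|13). Reduce: 45 ≡ 6 (mod 13). Now have (6|13).
Factor out 2: 6 = 2·3. Since 13 ≡ 5 (mod 8), (2|13) = -1. Now have -(3|13).
13 ≡ 1 (mod 4), so quadratic reciprocity gives (3|13) = (13|3). Reduce: 13 ≡ 1 (mod 3). Now have -(1|3).
(1|3) = 1. Collecting the sign factors: -1.
Second factor (2042|3703):
Factor out 2: 2042 = 2·1021. Since 3703 ≡ 7 (mod 8), (2|3703) = +1. Now have (1021|3703).
1021 ≡ 1 (mod 4), so quadratic reciprocity gives (1021|3703) = (3703|1021). Reduce: 3703 ≡ 640 (mod 1021). Now have (640|1021).
Factor out 2: 640 = 2^7·5. Since 1021 ≡ 5 (mod 8), (2|1021) = -1, and (2|1021)^7 = -1. Now have -(5|1021).
5 ≡ 1 (mod 4), so quadratic reciprocity gives (5|1021) = (1021|5). Reduce: 1021 ≡ 1 (mod 5). Now have -(1|5).
(1|5) = 1. Collecting the sign factors: -1.
Product: (-1)·(-1) = 1.

1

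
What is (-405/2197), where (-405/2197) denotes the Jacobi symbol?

(-405/2197)
  = (405/2197)    [2197 ≡ 1 mod 4 ⇒ (-1/2197) = +1]
  = (2197/405)    [QR: 405 ≡ 1 mod 4, sign kept]
  = (172/405)    [2197 ≡ 172 mod 405]
  = (43/405)    [405 ≡ 5 mod 8 ⇒ (2/405)^2 = +1]
  = (405/43)    [QR: 405 ≡ 1 mod 4, sign kept]
  = (18/43)    [405 ≡ 18 mod 43]
  = -(9/43)    [43 ≡ 3 mod 8 ⇒ (2/43) = -1]
  = -(43/9)    [QR: 9 ≡ 1 mod 4, sign kept]
  = -(7/9)    [43 ≡ 7 mod 9]
  = -(9/7)    [QR: 9 ≡ 1 mod 4, sign kept]
  = -(2/7)    [9 ≡ 2 mod 7]
  = -(1/7)    [7 ≡ 7 mod 8 ⇒ (2/7) = +1]
  = -1    [(1/7) = 1]

-1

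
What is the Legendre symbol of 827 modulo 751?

Reduce the numerator: 827 ≡ 76 (mod 751), so (827/751) = (76/751).
Factor out 2: 76 = 2^2·19. Since 751 ≡ 7 (mod 8), (2/751) = +1, and (2/751)^2 = +1. Now have (19/751).
Both 19 ≡ 3 and 751 ≡ 3 (mod 4), so reciprocity gives (19/751) = -(751/19). Reduce: 751 ≡ 10 (mod 19). Now have -(10/19).
Factor out 2: 10 = 2·5. Since 19 ≡ 3 (mod 8), (2/19) = -1. Now have (5/19).
5 ≡ 1 (mod 4), so quadratic reciprocity gives (5/19) = (19/5). Reduce: 19 ≡ 4 (mod 5). Now have (4/5).
Factor out 2: 4 = 2^2. Since 5 ≡ 5 (mod 8), (2/5) = -1, and (2/5)^2 = +1. Now have (1/5).
(1/5) = 1. Collecting the sign factors: 1.

1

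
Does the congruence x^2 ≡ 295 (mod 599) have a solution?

no

(295/599)
  = -(599/295)    [QR: both ≡ 3 mod 4, sign flips]
  = -(9/295)    [599 ≡ 9 mod 295]
  = -(295/9)    [QR: 9 ≡ 1 mod 4, sign kept]
  = -(7/9)    [295 ≡ 7 mod 9]
  = -(9/7)    [QR: 9 ≡ 1 mod 4, sign kept]
  = -(2/7)    [9 ≡ 2 mod 7]
  = -(1/7)    [7 ≡ 7 mod 8 ⇒ (2/7) = +1]
  = -1    [(1/7) = 1]
The Legendre symbol is -1, so x^2 ≡ 295 (mod 599) has no solution.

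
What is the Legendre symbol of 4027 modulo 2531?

Reduce the numerator: 4027 ≡ 1496 (mod 2531), so (4027|2531) = (1496|2531).
Factor out 2: 1496 = 2^3·187. Since 2531 ≡ 3 (mod 8), (2|2531) = -1, and (2|2531)^3 = -1. Now have -(187|2531).
Both 187 ≡ 3 and 2531 ≡ 3 (mod 4), so reciprocity gives (187|2531) = -(2531|187). Reduce: 2531 ≡ 100 (mod 187). Now have (100|187).
Factor out 2: 100 = 2^2·25. Since 187 ≡ 3 (mod 8), (2|187) = -1, and (2|187)^2 = +1. Now have (25|187).
25 ≡ 1 (mod 4), so quadratic reciprocity gives (25|187) = (187|25). Reduce: 187 ≡ 12 (mod 25). Now have (12|25).
Factor out 2: 12 = 2^2·3. Since 25 ≡ 1 (mod 8), (2|25) = +1, and (2|25)^2 = +1. Now have (3|25).
25 ≡ 1 (mod 4), so quadratic reciprocity gives (3|25) = (25|3). Reduce: 25 ≡ 1 (mod 3). Now have (1|3).
(1|3) = 1. Collecting the sign factors: 1.

1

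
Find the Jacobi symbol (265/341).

-1

(265/341)
  = (341/265)    [QR: 265 ≡ 1 mod 4, sign kept]
  = (76/265)    [341 ≡ 76 mod 265]
  = (19/265)    [265 ≡ 1 mod 8 ⇒ (2/265)^2 = +1]
  = (265/19)    [QR: 265 ≡ 1 mod 4, sign kept]
  = (18/19)    [265 ≡ 18 mod 19]
  = -(9/19)    [19 ≡ 3 mod 8 ⇒ (2/19) = -1]
  = -(19/9)    [QR: 9 ≡ 1 mod 4, sign kept]
  = -(1/9)    [19 ≡ 1 mod 9]
  = -1    [(1/9) = 1]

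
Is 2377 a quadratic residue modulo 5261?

yes

(2377/5261)
  = (5261/2377)    [QR: 2377 ≡ 1 mod 4, sign kept]
  = (507/2377)    [5261 ≡ 507 mod 2377]
  = (2377/507)    [QR: 2377 ≡ 1 mod 4, sign kept]
  = (349/507)    [2377 ≡ 349 mod 507]
  = (507/349)    [QR: 349 ≡ 1 mod 4, sign kept]
  = (158/349)    [507 ≡ 158 mod 349]
  = -(79/349)    [349 ≡ 5 mod 8 ⇒ (2/349) = -1]
  = -(349/79)    [QR: 349 ≡ 1 mod 4, sign kept]
  = -(33/79)    [349 ≡ 33 mod 79]
  = -(79/33)    [QR: 33 ≡ 1 mod 4, sign kept]
  = -(13/33)    [79 ≡ 13 mod 33]
  = -(33/13)    [QR: 13 ≡ 1 mod 4, sign kept]
  = -(7/13)    [33 ≡ 7 mod 13]
  = -(13/7)    [QR: 13 ≡ 1 mod 4, sign kept]
  = -(6/7)    [13 ≡ 6 mod 7]
  = -(3/7)    [7 ≡ 7 mod 8 ⇒ (2/7) = +1]
  = (7/3)    [QR: both ≡ 3 mod 4, sign flips]
  = (1/3)    [7 ≡ 1 mod 3]
  = 1    [(1/3) = 1]
(2377/5261) = 1, and 5261 is prime, so 2377 is a quadratic residue mod 5261.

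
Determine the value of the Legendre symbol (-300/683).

-1

(-300/683)
  = (383/683)    [-300 ≡ 383 mod 683]
  = -(683/383)    [QR: both ≡ 3 mod 4, sign flips]
  = -(300/383)    [683 ≡ 300 mod 383]
  = -(75/383)    [383 ≡ 7 mod 8 ⇒ (2/383)^2 = +1]
  = (383/75)    [QR: both ≡ 3 mod 4, sign flips]
  = (8/75)    [383 ≡ 8 mod 75]
  = -(1/75)    [75 ≡ 3 mod 8 ⇒ (2/75)^3 = -1]
  = -1    [(1/75) = 1]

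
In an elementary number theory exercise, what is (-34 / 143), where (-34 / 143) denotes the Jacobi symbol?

(-34 / 143)
  = (109 / 143)    [-34 ≡ 109 mod 143]
  = (143 / 109)    [QR: 109 ≡ 1 mod 4, sign kept]
  = (34 / 109)    [143 ≡ 34 mod 109]
  = -(17 / 109)    [109 ≡ 5 mod 8 ⇒ (2 / 109) = -1]
  = -(109 / 17)    [QR: 17 ≡ 1 mod 4, sign kept]
  = -(7 / 17)    [109 ≡ 7 mod 17]
  = -(17 / 7)    [QR: 17 ≡ 1 mod 4, sign kept]
  = -(3 / 7)    [17 ≡ 3 mod 7]
  = (7 / 3)    [QR: both ≡ 3 mod 4, sign flips]
  = (1 / 3)    [7 ≡ 1 mod 3]
  = 1    [(1 / 3) = 1]

1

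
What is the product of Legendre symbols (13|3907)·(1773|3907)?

-1

By multiplicativity, (13·1773|3907) = (13|3907)·(1773|3907).
First factor (13|3907):
(13|3907)
  = (3907|13)    [QR: 13 ≡ 1 mod 4, sign kept]
  = (7|13)    [3907 ≡ 7 mod 13]
  = (13|7)    [QR: 13 ≡ 1 mod 4, sign kept]
  = (6|7)    [13 ≡ 6 mod 7]
  = (3|7)    [7 ≡ 7 mod 8 ⇒ (2|7) = +1]
  = -(7|3)    [QR: both ≡ 3 mod 4, sign flips]
  = -(1|3)    [7 ≡ 1 mod 3]
  = -1    [(1|3) = 1]
Second factor (1773|3907):
(1773|3907)
  = (3907|1773)    [QR: 1773 ≡ 1 mod 4, sign kept]
  = (361|1773)    [3907 ≡ 361 mod 1773]
  = (1773|361)    [QR: 361 ≡ 1 mod 4, sign kept]
  = (329|361)    [1773 ≡ 329 mod 361]
  = (361|329)    [QR: 329 ≡ 1 mod 4, sign kept]
  = (32|329)    [361 ≡ 32 mod 329]
  = (1|329)    [329 ≡ 1 mod 8 ⇒ (2|329)^5 = +1]
  = 1    [(1|329) = 1]
Product: (-1)·(1) = -1.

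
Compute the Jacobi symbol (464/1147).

1

(464/1147)
  = (29/1147)    [1147 ≡ 3 mod 8 ⇒ (2/1147)^4 = +1]
  = (1147/29)    [QR: 29 ≡ 1 mod 4, sign kept]
  = (16/29)    [1147 ≡ 16 mod 29]
  = (1/29)    [29 ≡ 5 mod 8 ⇒ (2/29)^4 = +1]
  = 1    [(1/29) = 1]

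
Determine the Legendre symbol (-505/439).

(-505/439)
  = (373/439)    [-505 ≡ 373 mod 439]
  = (439/373)    [QR: 373 ≡ 1 mod 4, sign kept]
  = (66/373)    [439 ≡ 66 mod 373]
  = -(33/373)    [373 ≡ 5 mod 8 ⇒ (2/373) = -1]
  = -(373/33)    [QR: 33 ≡ 1 mod 4, sign kept]
  = -(10/33)    [373 ≡ 10 mod 33]
  = -(5/33)    [33 ≡ 1 mod 8 ⇒ (2/33) = +1]
  = -(33/5)    [QR: 5 ≡ 1 mod 4, sign kept]
  = -(3/5)    [33 ≡ 3 mod 5]
  = -(5/3)    [QR: 5 ≡ 1 mod 4, sign kept]
  = -(2/3)    [5 ≡ 2 mod 3]
  = (1/3)    [3 ≡ 3 mod 8 ⇒ (2/3) = -1]
  = 1    [(1/3) = 1]

1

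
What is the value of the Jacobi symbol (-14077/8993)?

1

Pull out -1: (-14077/8993) = (-1/8993)·(14077/8993). Since 8993 ≡ 1 (mod 4), (-1/8993) = +1. Now have (14077/8993).
Reduce the numerator: 14077 ≡ 5084 (mod 8993), so (14077/8993) = (5084/8993).
Factor out 2: 5084 = 2^2·1271. Since 8993 ≡ 1 (mod 8), (2/8993) = +1, and (2/8993)^2 = +1. Now have (1271/8993).
8993 ≡ 1 (mod 4), so quadratic reciprocity gives (1271/8993) = (8993/1271). Reduce: 8993 ≡ 96 (mod 1271). Now have (96/1271).
Factor out 2: 96 = 2^5·3. Since 1271 ≡ 7 (mod 8), (2/1271) = +1, and (2/1271)^5 = +1. Now have (3/1271).
Both 3 ≡ 3 and 1271 ≡ 3 (mod 4), so reciprocity gives (3/1271) = -(1271/3). Reduce: 1271 ≡ 2 (mod 3). Now have -(2/3).
Factor out 2: 2 = 2. Since 3 ≡ 3 (mod 8), (2/3) = -1. Now have (1/3).
(1/3) = 1. Collecting the sign factors: 1.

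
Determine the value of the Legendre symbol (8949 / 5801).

Reduce the numerator: 8949 ≡ 3148 (mod 5801), so (8949 / 5801) = (3148 / 5801).
Factor out 2: 3148 = 2^2·787. Since 5801 ≡ 1 (mod 8), (2 / 5801) = +1, and (2 / 5801)^2 = +1. Now have (787 / 5801).
5801 ≡ 1 (mod 4), so quadratic reciprocity gives (787 / 5801) = (5801 / 787). Reduce: 5801 ≡ 292 (mod 787). Now have (292 / 787).
Factor out 2: 292 = 2^2·73. Since 787 ≡ 3 (mod 8), (2 / 787) = -1, and (2 / 787)^2 = +1. Now have (73 / 787).
73 ≡ 1 (mod 4), so quadratic reciprocity gives (73 / 787) = (787 / 73). Reduce: 787 ≡ 57 (mod 73). Now have (57 / 73).
57 ≡ 1 (mod 4), so quadratic reciprocity gives (57 / 73) = (73 / 57). Reduce: 73 ≡ 16 (mod 57). Now have (16 / 57).
Factor out 2: 16 = 2^4. Since 57 ≡ 1 (mod 8), (2 / 57) = +1, and (2 / 57)^4 = +1. Now have (1 / 57).
(1 / 57) = 1. Collecting the sign factors: 1.

1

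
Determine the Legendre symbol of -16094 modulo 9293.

Pull out -1: (-16094 / 9293) = (-1 / 9293)·(16094 / 9293). Since 9293 ≡ 1 (mod 4), (-1 / 9293) = +1. Now have (16094 / 9293).
Reduce the numerator: 16094 ≡ 6801 (mod 9293), so (16094 / 9293) = (6801 / 9293).
6801 ≡ 1 (mod 4), so quadratic reciprocity gives (6801 / 9293) = (9293 / 6801). Reduce: 9293 ≡ 2492 (mod 6801). Now have (2492 / 6801).
Factor out 2: 2492 = 2^2·623. Since 6801 ≡ 1 (mod 8), (2 / 6801) = +1, and (2 / 6801)^2 = +1. Now have (623 / 6801).
6801 ≡ 1 (mod 4), so quadratic reciprocity gives (623 / 6801) = (6801 / 623). Reduce: 6801 ≡ 571 (mod 623). Now have (571 / 623).
Both 571 ≡ 3 and 623 ≡ 3 (mod 4), so reciprocity gives (571 / 623) = -(623 / 571). Reduce: 623 ≡ 52 (mod 571). Now have -(52 / 571).
Factor out 2: 52 = 2^2·13. Since 571 ≡ 3 (mod 8), (2 / 571) = -1, and (2 / 571)^2 = +1. Now have -(13 / 571).
13 ≡ 1 (mod 4), so quadratic reciprocity gives (13 / 571) = (571 / 13). Reduce: 571 ≡ 12 (mod 13). Now have -(12 / 13).
Factor out 2: 12 = 2^2·3. Since 13 ≡ 5 (mod 8), (2 / 13) = -1, and (2 / 13)^2 = +1. Now have -(3 / 13).
13 ≡ 1 (mod 4), so quadratic reciprocity gives (3 / 13) = (13 / 3). Reduce: 13 ≡ 1 (mod 3). Now have -(1 / 3).
(1 / 3) = 1. Collecting the sign factors: -1.

-1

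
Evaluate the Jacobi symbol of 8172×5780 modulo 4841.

By multiplicativity, (8172·5780|4841) = (8172|4841)·(5780|4841).
First factor (8172|4841):
(8172|4841)
  = (3331|4841)    [8172 ≡ 3331 mod 4841]
  = (4841|3331)    [QR: 4841 ≡ 1 mod 4, sign kept]
  = (1510|3331)    [4841 ≡ 1510 mod 3331]
  = -(755|3331)    [3331 ≡ 3 mod 8 ⇒ (2|3331) = -1]
  = (3331|755)    [QR: both ≡ 3 mod 4, sign flips]
  = (311|755)    [3331 ≡ 311 mod 755]
  = -(755|311)    [QR: both ≡ 3 mod 4, sign flips]
  = -(133|311)    [755 ≡ 133 mod 311]
  = -(311|133)    [QR: 133 ≡ 1 mod 4, sign kept]
  = -(45|133)    [311 ≡ 45 mod 133]
  = -(133|45)    [QR: 45 ≡ 1 mod 4, sign kept]
  = -(43|45)    [133 ≡ 43 mod 45]
  = -(45|43)    [QR: 45 ≡ 1 mod 4, sign kept]
  = -(2|43)    [45 ≡ 2 mod 43]
  = (1|43)    [43 ≡ 3 mod 8 ⇒ (2|43) = -1]
  = 1    [(1|43) = 1]
Second factor (5780|4841):
(5780|4841)
  = (939|4841)    [5780 ≡ 939 mod 4841]
  = (4841|939)    [QR: 4841 ≡ 1 mod 4, sign kept]
  = (146|939)    [4841 ≡ 146 mod 939]
  = -(73|939)    [939 ≡ 3 mod 8 ⇒ (2|939) = -1]
  = -(939|73)    [QR: 73 ≡ 1 mod 4, sign kept]
  = -(63|73)    [939 ≡ 63 mod 73]
  = -(73|63)    [QR: 73 ≡ 1 mod 4, sign kept]
  = -(10|63)    [73 ≡ 10 mod 63]
  = -(5|63)    [63 ≡ 7 mod 8 ⇒ (2|63) = +1]
  = -(63|5)    [QR: 5 ≡ 1 mod 4, sign kept]
  = -(3|5)    [63 ≡ 3 mod 5]
  = -(5|3)    [QR: 5 ≡ 1 mod 4, sign kept]
  = -(2|3)    [5 ≡ 2 mod 3]
  = (1|3)    [3 ≡ 3 mod 8 ⇒ (2|3) = -1]
  = 1    [(1|3) = 1]
Product: (1)·(1) = 1.

1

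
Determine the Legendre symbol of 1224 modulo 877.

(1224 / 877)
  = (347 / 877)    [1224 ≡ 347 mod 877]
  = (877 / 347)    [QR: 877 ≡ 1 mod 4, sign kept]
  = (183 / 347)    [877 ≡ 183 mod 347]
  = -(347 / 183)    [QR: both ≡ 3 mod 4, sign flips]
  = -(164 / 183)    [347 ≡ 164 mod 183]
  = -(41 / 183)    [183 ≡ 7 mod 8 ⇒ (2 / 183)^2 = +1]
  = -(183 / 41)    [QR: 41 ≡ 1 mod 4, sign kept]
  = -(19 / 41)    [183 ≡ 19 mod 41]
  = -(41 / 19)    [QR: 41 ≡ 1 mod 4, sign kept]
  = -(3 / 19)    [41 ≡ 3 mod 19]
  = (19 / 3)    [QR: both ≡ 3 mod 4, sign flips]
  = (1 / 3)    [19 ≡ 1 mod 3]
  = 1    [(1 / 3) = 1]

1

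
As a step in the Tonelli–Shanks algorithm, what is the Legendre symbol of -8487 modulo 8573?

(-8487/8573)
  = (8487/8573)    [8573 ≡ 1 mod 4 ⇒ (-1/8573) = +1]
  = (8573/8487)    [QR: 8573 ≡ 1 mod 4, sign kept]
  = (86/8487)    [8573 ≡ 86 mod 8487]
  = (43/8487)    [8487 ≡ 7 mod 8 ⇒ (2/8487) = +1]
  = -(8487/43)    [QR: both ≡ 3 mod 4, sign flips]
  = -(16/43)    [8487 ≡ 16 mod 43]
  = -(1/43)    [43 ≡ 3 mod 8 ⇒ (2/43)^4 = +1]
  = -1    [(1/43) = 1]

-1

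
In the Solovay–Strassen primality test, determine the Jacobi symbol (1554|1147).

0

(1554|1147)
  = (407|1147)    [1554 ≡ 407 mod 1147]
  = -(1147|407)    [QR: both ≡ 3 mod 4, sign flips]
  = -(333|407)    [1147 ≡ 333 mod 407]
  = -(407|333)    [QR: 333 ≡ 1 mod 4, sign kept]
  = -(74|333)    [407 ≡ 74 mod 333]
  = (37|333)    [333 ≡ 5 mod 8 ⇒ (2|333) = -1]
  = (333|37)    [QR: 37 ≡ 1 mod 4, sign kept]
  = (0|37)    [333 ≡ 0 mod 37]
  = 0    [numerator 0, gcd > 1]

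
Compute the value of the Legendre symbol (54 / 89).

(54 / 89)
  = (27 / 89)    [89 ≡ 1 mod 8 ⇒ (2 / 89) = +1]
  = (89 / 27)    [QR: 89 ≡ 1 mod 4, sign kept]
  = (8 / 27)    [89 ≡ 8 mod 27]
  = -(1 / 27)    [27 ≡ 3 mod 8 ⇒ (2 / 27)^3 = -1]
  = -1    [(1 / 27) = 1]

-1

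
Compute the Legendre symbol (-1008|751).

(-1008|751)
  = -(1008|751)    [751 ≡ 3 mod 4 ⇒ (-1|751) = -1]
  = -(257|751)    [1008 ≡ 257 mod 751]
  = -(751|257)    [QR: 257 ≡ 1 mod 4, sign kept]
  = -(237|257)    [751 ≡ 237 mod 257]
  = -(257|237)    [QR: 237 ≡ 1 mod 4, sign kept]
  = -(20|237)    [257 ≡ 20 mod 237]
  = -(5|237)    [237 ≡ 5 mod 8 ⇒ (2|237)^2 = +1]
  = -(237|5)    [QR: 5 ≡ 1 mod 4, sign kept]
  = -(2|5)    [237 ≡ 2 mod 5]
  = (1|5)    [5 ≡ 5 mod 8 ⇒ (2|5) = -1]
  = 1    [(1|5) = 1]

1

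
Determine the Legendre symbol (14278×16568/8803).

By multiplicativity, (14278·16568/8803) = (14278/8803)·(16568/8803).
First factor (14278/8803):
Reduce the numerator: 14278 ≡ 5475 (mod 8803), so (14278/8803) = (5475/8803).
Both 5475 ≡ 3 and 8803 ≡ 3 (mod 4), so reciprocity gives (5475/8803) = -(8803/5475). Reduce: 8803 ≡ 3328 (mod 5475). Now have -(3328/5475).
Factor out 2: 3328 = 2^8·13. Since 5475 ≡ 3 (mod 8), (2/5475) = -1, and (2/5475)^8 = +1. Now have -(13/5475).
13 ≡ 1 (mod 4), so quadratic reciprocity gives (13/5475) = (5475/13). Reduce: 5475 ≡ 2 (mod 13). Now have -(2/13).
Factor out 2: 2 = 2. Since 13 ≡ 5 (mod 8), (2/13) = -1. Now have (1/13).
(1/13) = 1. Collecting the sign factors: 1.
Second factor (16568/8803):
Reduce the numerator: 16568 ≡ 7765 (mod 8803), so (16568/8803) = (7765/8803).
7765 ≡ 1 (mod 4), so quadratic reciprocity gives (7765/8803) = (8803/7765). Reduce: 8803 ≡ 1038 (mod 7765). Now have (1038/7765).
Factor out 2: 1038 = 2·519. Since 7765 ≡ 5 (mod 8), (2/7765) = -1. Now have -(519/7765).
7765 ≡ 1 (mod 4), so quadratic reciprocity gives (519/7765) = (7765/519). Reduce: 7765 ≡ 499 (mod 519). Now have -(499/519).
Both 499 ≡ 3 and 519 ≡ 3 (mod 4), so reciprocity gives (499/519) = -(519/499). Reduce: 519 ≡ 20 (mod 499). Now have (20/499).
Factor out 2: 20 = 2^2·5. Since 499 ≡ 3 (mod 8), (2/499) = -1, and (2/499)^2 = +1. Now have (5/499).
5 ≡ 1 (mod 4), so quadratic reciprocity gives (5/499) = (499/5). Reduce: 499 ≡ 4 (mod 5). Now have (4/5).
Factor out 2: 4 = 2^2. Since 5 ≡ 5 (mod 8), (2/5) = -1, and (2/5)^2 = +1. Now have (1/5).
(1/5) = 1. Collecting the sign factors: 1.
Product: (1)·(1) = 1.

1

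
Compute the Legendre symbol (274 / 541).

Factor out 2: 274 = 2·137. Since 541 ≡ 5 (mod 8), (2 / 541) = -1. Now have -(137 / 541).
137 ≡ 1 (mod 4), so quadratic reciprocity gives (137 / 541) = (541 / 137). Reduce: 541 ≡ 130 (mod 137). Now have -(130 / 137).
Factor out 2: 130 = 2·65. Since 137 ≡ 1 (mod 8), (2 / 137) = +1. Now have -(65 / 137).
65 ≡ 1 (mod 4), so quadratic reciprocity gives (65 / 137) = (137 / 65). Reduce: 137 ≡ 7 (mod 65). Now have -(7 / 65).
65 ≡ 1 (mod 4), so quadratic reciprocity gives (7 / 65) = (65 / 7). Reduce: 65 ≡ 2 (mod 7). Now have -(2 / 7).
Factor out 2: 2 = 2. Since 7 ≡ 7 (mod 8), (2 / 7) = +1. Now have -(1 / 7).
(1 / 7) = 1. Collecting the sign factors: -1.

-1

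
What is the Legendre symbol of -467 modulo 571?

Reduce the numerator: -467 ≡ 104 (mod 571), so (-467|571) = (104|571).
Factor out 2: 104 = 2^3·13. Since 571 ≡ 3 (mod 8), (2|571) = -1, and (2|571)^3 = -1. Now have -(13|571).
13 ≡ 1 (mod 4), so quadratic reciprocity gives (13|571) = (571|13). Reduce: 571 ≡ 12 (mod 13). Now have -(12|13).
Factor out 2: 12 = 2^2·3. Since 13 ≡ 5 (mod 8), (2|13) = -1, and (2|13)^2 = +1. Now have -(3|13).
13 ≡ 1 (mod 4), so quadratic reciprocity gives (3|13) = (13|3). Reduce: 13 ≡ 1 (mod 3). Now have -(1|3).
(1|3) = 1. Collecting the sign factors: -1.

-1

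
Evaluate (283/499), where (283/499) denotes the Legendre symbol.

(283/499)
  = -(499/283)    [QR: both ≡ 3 mod 4, sign flips]
  = -(216/283)    [499 ≡ 216 mod 283]
  = (27/283)    [283 ≡ 3 mod 8 ⇒ (2/283)^3 = -1]
  = -(283/27)    [QR: both ≡ 3 mod 4, sign flips]
  = -(13/27)    [283 ≡ 13 mod 27]
  = -(27/13)    [QR: 13 ≡ 1 mod 4, sign kept]
  = -(1/13)    [27 ≡ 1 mod 13]
  = -1    [(1/13) = 1]

-1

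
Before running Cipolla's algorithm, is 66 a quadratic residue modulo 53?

yes

(66/53)
  = (13/53)    [66 ≡ 13 mod 53]
  = (53/13)    [QR: 13 ≡ 1 mod 4, sign kept]
  = (1/13)    [53 ≡ 1 mod 13]
  = 1    [(1/13) = 1]
(66/53) = 1, and 53 is prime, so 66 is a quadratic residue mod 53.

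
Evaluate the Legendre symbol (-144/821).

Pull out -1: (-144/821) = (-1/821)·(144/821). Since 821 ≡ 1 (mod 4), (-1/821) = +1. Now have (144/821).
Factor out 2: 144 = 2^4·9. Since 821 ≡ 5 (mod 8), (2/821) = -1, and (2/821)^4 = +1. Now have (9/821).
9 ≡ 1 (mod 4), so quadratic reciprocity gives (9/821) = (821/9). Reduce: 821 ≡ 2 (mod 9). Now have (2/9).
Factor out 2: 2 = 2. Since 9 ≡ 1 (mod 8), (2/9) = +1. Now have (1/9).
(1/9) = 1. Collecting the sign factors: 1.

1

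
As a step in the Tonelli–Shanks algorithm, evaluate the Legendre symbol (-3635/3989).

1

(-3635/3989)
  = (354/3989)    [-3635 ≡ 354 mod 3989]
  = -(177/3989)    [3989 ≡ 5 mod 8 ⇒ (2/3989) = -1]
  = -(3989/177)    [QR: 177 ≡ 1 mod 4, sign kept]
  = -(95/177)    [3989 ≡ 95 mod 177]
  = -(177/95)    [QR: 177 ≡ 1 mod 4, sign kept]
  = -(82/95)    [177 ≡ 82 mod 95]
  = -(41/95)    [95 ≡ 7 mod 8 ⇒ (2/95) = +1]
  = -(95/41)    [QR: 41 ≡ 1 mod 4, sign kept]
  = -(13/41)    [95 ≡ 13 mod 41]
  = -(41/13)    [QR: 13 ≡ 1 mod 4, sign kept]
  = -(2/13)    [41 ≡ 2 mod 13]
  = (1/13)    [13 ≡ 5 mod 8 ⇒ (2/13) = -1]
  = 1    [(1/13) = 1]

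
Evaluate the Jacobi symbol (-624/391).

1

(-624/391)
  = (158/391)    [-624 ≡ 158 mod 391]
  = (79/391)    [391 ≡ 7 mod 8 ⇒ (2/391) = +1]
  = -(391/79)    [QR: both ≡ 3 mod 4, sign flips]
  = -(75/79)    [391 ≡ 75 mod 79]
  = (79/75)    [QR: both ≡ 3 mod 4, sign flips]
  = (4/75)    [79 ≡ 4 mod 75]
  = (1/75)    [75 ≡ 3 mod 8 ⇒ (2/75)^2 = +1]
  = 1    [(1/75) = 1]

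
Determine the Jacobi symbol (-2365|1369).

1

Reduce the numerator: -2365 ≡ 373 (mod 1369), so (-2365|1369) = (373|1369).
373 ≡ 1 (mod 4), so quadratic reciprocity gives (373|1369) = (1369|373). Reduce: 1369 ≡ 250 (mod 373). Now have (250|373).
Factor out 2: 250 = 2·125. Since 373 ≡ 5 (mod 8), (2|373) = -1. Now have -(125|373).
125 ≡ 1 (mod 4), so quadratic reciprocity gives (125|373) = (373|125). Reduce: 373 ≡ 123 (mod 125). Now have -(123|125).
125 ≡ 1 (mod 4), so quadratic reciprocity gives (123|125) = (125|123). Reduce: 125 ≡ 2 (mod 123). Now have -(2|123).
Factor out 2: 2 = 2. Since 123 ≡ 3 (mod 8), (2|123) = -1. Now have (1|123).
(1|123) = 1. Collecting the sign factors: 1.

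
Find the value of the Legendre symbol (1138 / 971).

(1138 / 971)
  = (167 / 971)    [1138 ≡ 167 mod 971]
  = -(971 / 167)    [QR: both ≡ 3 mod 4, sign flips]
  = -(136 / 167)    [971 ≡ 136 mod 167]
  = -(17 / 167)    [167 ≡ 7 mod 8 ⇒ (2 / 167)^3 = +1]
  = -(167 / 17)    [QR: 17 ≡ 1 mod 4, sign kept]
  = -(14 / 17)    [167 ≡ 14 mod 17]
  = -(7 / 17)    [17 ≡ 1 mod 8 ⇒ (2 / 17) = +1]
  = -(17 / 7)    [QR: 17 ≡ 1 mod 4, sign kept]
  = -(3 / 7)    [17 ≡ 3 mod 7]
  = (7 / 3)    [QR: both ≡ 3 mod 4, sign flips]
  = (1 / 3)    [7 ≡ 1 mod 3]
  = 1    [(1 / 3) = 1]

1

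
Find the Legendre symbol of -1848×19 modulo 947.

By multiplicativity, (-1848·19 / 947) = (-1848 / 947)·(19 / 947).
First factor (-1848 / 947):
Reduce the numerator: -1848 ≡ 46 (mod 947), so (-1848 / 947) = (46 / 947).
Factor out 2: 46 = 2·23. Since 947 ≡ 3 (mod 8), (2 / 947) = -1. Now have -(23 / 947).
Both 23 ≡ 3 and 947 ≡ 3 (mod 4), so reciprocity gives (23 / 947) = -(947 / 23). Reduce: 947 ≡ 4 (mod 23). Now have (4 / 23).
Factor out 2: 4 = 2^2. Since 23 ≡ 7 (mod 8), (2 / 23) = +1, and (2 / 23)^2 = +1. Now have (1 / 23).
(1 / 23) = 1. Collecting the sign factors: 1.
Second factor (19 / 947):
Both 19 ≡ 3 and 947 ≡ 3 (mod 4), so reciprocity gives (19 / 947) = -(947 / 19). Reduce: 947 ≡ 16 (mod 19). Now have -(16 / 19).
Factor out 2: 16 = 2^4. Since 19 ≡ 3 (mod 8), (2 / 19) = -1, and (2 / 19)^4 = +1. Now have -(1 / 19).
(1 / 19) = 1. Collecting the sign factors: -1.
Product: (1)·(-1) = -1.

-1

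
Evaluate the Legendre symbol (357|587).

(357|587)
  = (587|357)    [QR: 357 ≡ 1 mod 4, sign kept]
  = (230|357)    [587 ≡ 230 mod 357]
  = -(115|357)    [357 ≡ 5 mod 8 ⇒ (2|357) = -1]
  = -(357|115)    [QR: 357 ≡ 1 mod 4, sign kept]
  = -(12|115)    [357 ≡ 12 mod 115]
  = -(3|115)    [115 ≡ 3 mod 8 ⇒ (2|115)^2 = +1]
  = (115|3)    [QR: both ≡ 3 mod 4, sign flips]
  = (1|3)    [115 ≡ 1 mod 3]
  = 1    [(1|3) = 1]

1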